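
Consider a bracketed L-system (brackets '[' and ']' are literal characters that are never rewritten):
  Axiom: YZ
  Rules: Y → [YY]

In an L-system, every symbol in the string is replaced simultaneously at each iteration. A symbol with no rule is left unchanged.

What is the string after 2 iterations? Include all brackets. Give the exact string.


Answer: [[YY][YY]]Z

Derivation:
Step 0: YZ
Step 1: [YY]Z
Step 2: [[YY][YY]]Z


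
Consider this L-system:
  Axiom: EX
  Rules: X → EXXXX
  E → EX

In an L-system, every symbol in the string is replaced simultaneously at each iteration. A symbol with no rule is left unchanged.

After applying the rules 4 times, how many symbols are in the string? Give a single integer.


Answer: 533

Derivation:
Step 0: length = 2
Step 1: length = 7
Step 2: length = 29
Step 3: length = 124
Step 4: length = 533


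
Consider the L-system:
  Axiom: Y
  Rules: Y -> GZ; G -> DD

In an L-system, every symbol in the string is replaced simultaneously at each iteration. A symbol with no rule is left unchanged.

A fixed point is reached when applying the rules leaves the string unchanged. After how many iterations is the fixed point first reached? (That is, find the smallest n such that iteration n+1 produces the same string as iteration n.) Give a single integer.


Answer: 2

Derivation:
Step 0: Y
Step 1: GZ
Step 2: DDZ
Step 3: DDZ  (unchanged — fixed point at step 2)


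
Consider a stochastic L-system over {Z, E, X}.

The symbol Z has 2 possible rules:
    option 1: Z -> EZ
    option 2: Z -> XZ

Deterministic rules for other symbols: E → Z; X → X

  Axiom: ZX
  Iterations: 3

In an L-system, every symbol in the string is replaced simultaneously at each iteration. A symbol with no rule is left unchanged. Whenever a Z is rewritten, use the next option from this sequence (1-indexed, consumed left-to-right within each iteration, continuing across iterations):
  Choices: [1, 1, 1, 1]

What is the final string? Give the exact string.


Step 0: ZX
Step 1: EZX  (used choices [1])
Step 2: ZEZX  (used choices [1])
Step 3: EZZEZX  (used choices [1, 1])

Answer: EZZEZX


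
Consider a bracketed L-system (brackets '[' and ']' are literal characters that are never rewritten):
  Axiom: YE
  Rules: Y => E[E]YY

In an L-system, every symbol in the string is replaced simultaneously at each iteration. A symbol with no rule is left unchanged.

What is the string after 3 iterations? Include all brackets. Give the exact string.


Step 0: YE
Step 1: E[E]YYE
Step 2: E[E]E[E]YYE[E]YYE
Step 3: E[E]E[E]E[E]YYE[E]YYE[E]E[E]YYE[E]YYE

Answer: E[E]E[E]E[E]YYE[E]YYE[E]E[E]YYE[E]YYE


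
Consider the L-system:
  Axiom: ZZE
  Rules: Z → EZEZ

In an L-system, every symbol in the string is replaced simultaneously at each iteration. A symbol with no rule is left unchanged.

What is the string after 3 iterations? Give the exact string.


Answer: EEEZEZEEZEZEEEZEZEEZEZEEEZEZEEZEZEEEZEZEEZEZE

Derivation:
Step 0: ZZE
Step 1: EZEZEZEZE
Step 2: EEZEZEEZEZEEZEZEEZEZE
Step 3: EEEZEZEEZEZEEEZEZEEZEZEEEZEZEEZEZEEEZEZEEZEZE


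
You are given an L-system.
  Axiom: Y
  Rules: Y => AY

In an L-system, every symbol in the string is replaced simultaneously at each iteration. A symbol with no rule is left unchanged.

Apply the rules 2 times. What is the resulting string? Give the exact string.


Step 0: Y
Step 1: AY
Step 2: AAY

Answer: AAY


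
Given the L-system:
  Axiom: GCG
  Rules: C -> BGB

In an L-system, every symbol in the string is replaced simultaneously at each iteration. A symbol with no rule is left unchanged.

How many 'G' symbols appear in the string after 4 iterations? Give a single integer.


Answer: 3

Derivation:
Step 0: GCG  (2 'G')
Step 1: GBGBG  (3 'G')
Step 2: GBGBG  (3 'G')
Step 3: GBGBG  (3 'G')
Step 4: GBGBG  (3 'G')


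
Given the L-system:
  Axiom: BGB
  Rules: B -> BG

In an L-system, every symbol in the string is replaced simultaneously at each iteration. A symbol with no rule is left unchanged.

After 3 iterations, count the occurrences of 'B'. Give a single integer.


Step 0: BGB  (2 'B')
Step 1: BGGBG  (2 'B')
Step 2: BGGGBGG  (2 'B')
Step 3: BGGGGBGGG  (2 'B')

Answer: 2


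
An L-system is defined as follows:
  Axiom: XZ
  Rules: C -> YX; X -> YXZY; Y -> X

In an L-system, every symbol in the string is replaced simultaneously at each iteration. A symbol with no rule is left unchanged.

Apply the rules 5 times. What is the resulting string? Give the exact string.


Step 0: XZ
Step 1: YXZYZ
Step 2: XYXZYZXZ
Step 3: YXZYXYXZYZXZYXZYZ
Step 4: XYXZYZXYXZYXYXZYZXZYXZYZXYXZYZXZ
Step 5: YXZYXYXZYZXZYXZYXYXZYZXYXZYXYXZYZXZYXZYZXYXZYZXZYXZYXYXZYZXZYXZYZ

Answer: YXZYXYXZYZXZYXZYXYXZYZXYXZYXYXZYZXZYXZYZXYXZYZXZYXZYXYXZYZXZYXZYZ


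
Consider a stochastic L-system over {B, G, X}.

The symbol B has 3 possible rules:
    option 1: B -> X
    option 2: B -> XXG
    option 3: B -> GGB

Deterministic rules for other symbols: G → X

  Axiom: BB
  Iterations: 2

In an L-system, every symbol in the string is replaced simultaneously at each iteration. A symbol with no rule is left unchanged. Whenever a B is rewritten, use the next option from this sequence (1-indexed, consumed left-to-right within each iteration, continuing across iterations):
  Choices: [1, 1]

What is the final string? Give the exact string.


Step 0: BB
Step 1: XX  (used choices [1, 1])
Step 2: XX  (used choices [])

Answer: XX


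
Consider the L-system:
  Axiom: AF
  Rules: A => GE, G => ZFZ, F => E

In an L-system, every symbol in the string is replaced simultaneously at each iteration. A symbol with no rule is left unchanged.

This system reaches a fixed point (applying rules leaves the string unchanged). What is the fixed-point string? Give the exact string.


Answer: ZEZEE

Derivation:
Step 0: AF
Step 1: GEE
Step 2: ZFZEE
Step 3: ZEZEE
Step 4: ZEZEE  (unchanged — fixed point at step 3)


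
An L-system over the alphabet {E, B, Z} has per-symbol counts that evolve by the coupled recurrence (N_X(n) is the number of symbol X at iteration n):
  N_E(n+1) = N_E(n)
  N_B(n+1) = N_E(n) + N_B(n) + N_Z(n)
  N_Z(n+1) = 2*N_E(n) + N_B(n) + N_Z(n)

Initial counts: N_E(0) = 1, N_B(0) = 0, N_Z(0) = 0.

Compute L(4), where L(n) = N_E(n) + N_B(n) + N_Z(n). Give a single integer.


Answer: 46

Derivation:
Step 0: N_E=1, N_B=0, N_Z=0, L=1
Step 1: N_E=1, N_B=1, N_Z=2, L=4
Step 2: N_E=1, N_B=4, N_Z=5, L=10
Step 3: N_E=1, N_B=10, N_Z=11, L=22
Step 4: N_E=1, N_B=22, N_Z=23, L=46


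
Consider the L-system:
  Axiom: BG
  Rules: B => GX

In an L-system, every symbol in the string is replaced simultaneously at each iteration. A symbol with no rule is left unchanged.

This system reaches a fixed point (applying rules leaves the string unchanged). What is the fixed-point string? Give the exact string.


Step 0: BG
Step 1: GXG
Step 2: GXG  (unchanged — fixed point at step 1)

Answer: GXG


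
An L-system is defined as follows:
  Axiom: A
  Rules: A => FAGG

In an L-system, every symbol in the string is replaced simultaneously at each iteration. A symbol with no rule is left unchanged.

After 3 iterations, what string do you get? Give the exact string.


Step 0: A
Step 1: FAGG
Step 2: FFAGGGG
Step 3: FFFAGGGGGG

Answer: FFFAGGGGGG


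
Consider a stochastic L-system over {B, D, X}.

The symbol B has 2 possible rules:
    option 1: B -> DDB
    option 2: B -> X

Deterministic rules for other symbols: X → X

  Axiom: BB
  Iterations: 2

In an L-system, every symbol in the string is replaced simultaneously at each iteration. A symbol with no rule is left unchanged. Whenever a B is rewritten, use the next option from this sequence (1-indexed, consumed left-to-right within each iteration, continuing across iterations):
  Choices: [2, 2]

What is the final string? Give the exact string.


Step 0: BB
Step 1: XX  (used choices [2, 2])
Step 2: XX  (used choices [])

Answer: XX


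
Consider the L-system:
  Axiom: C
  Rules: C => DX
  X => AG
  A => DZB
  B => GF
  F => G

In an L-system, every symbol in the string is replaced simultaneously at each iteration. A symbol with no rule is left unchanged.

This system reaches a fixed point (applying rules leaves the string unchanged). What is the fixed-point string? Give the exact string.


Step 0: C
Step 1: DX
Step 2: DAG
Step 3: DDZBG
Step 4: DDZGFG
Step 5: DDZGGG
Step 6: DDZGGG  (unchanged — fixed point at step 5)

Answer: DDZGGG


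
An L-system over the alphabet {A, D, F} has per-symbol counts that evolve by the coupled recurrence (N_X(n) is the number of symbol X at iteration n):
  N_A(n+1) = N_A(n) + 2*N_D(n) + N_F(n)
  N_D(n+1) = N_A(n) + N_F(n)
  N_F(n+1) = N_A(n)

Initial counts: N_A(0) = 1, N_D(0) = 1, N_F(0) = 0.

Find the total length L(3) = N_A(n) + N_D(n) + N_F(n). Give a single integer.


Answer: 32

Derivation:
Step 0: N_A=1, N_D=1, N_F=0, L=2
Step 1: N_A=3, N_D=1, N_F=1, L=5
Step 2: N_A=6, N_D=4, N_F=3, L=13
Step 3: N_A=17, N_D=9, N_F=6, L=32


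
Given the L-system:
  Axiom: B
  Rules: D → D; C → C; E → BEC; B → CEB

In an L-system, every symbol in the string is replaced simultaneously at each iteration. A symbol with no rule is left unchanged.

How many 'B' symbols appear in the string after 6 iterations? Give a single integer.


Step 0: B  (1 'B')
Step 1: CEB  (1 'B')
Step 2: CBECCEB  (2 'B')
Step 3: CCEBBECCCBECCEB  (4 'B')
Step 4: CCBECCEBCEBBECCCCCEBBECCCBECCEB  (8 'B')
Step 5: CCCEBBECCCBECCEBCBECCEBCEBBECCCCCCBECCEBCEBBECCCCCEBBECCCBECCEB  (16 'B')
Step 6: CCCBECCEBCEBBECCCCCEBBECCCBECCEBCCEBBECCCBECCEBCBECCEBCEBBECCCCCCCCEBBECCCBECCEBCBECCEBCEBBECCCCCCBECCEBCEBBECCCCCEBBECCCBECCEB  (32 'B')

Answer: 32


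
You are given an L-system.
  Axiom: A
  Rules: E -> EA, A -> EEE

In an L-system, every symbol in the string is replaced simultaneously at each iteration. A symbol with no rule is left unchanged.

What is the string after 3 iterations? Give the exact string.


Step 0: A
Step 1: EEE
Step 2: EAEAEA
Step 3: EAEEEEAEEEEAEEE

Answer: EAEEEEAEEEEAEEE


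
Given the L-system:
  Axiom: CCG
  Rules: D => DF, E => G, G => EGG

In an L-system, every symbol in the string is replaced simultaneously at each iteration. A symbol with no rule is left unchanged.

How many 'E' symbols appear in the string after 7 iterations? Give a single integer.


Step 0: CCG  (0 'E')
Step 1: CCEGG  (1 'E')
Step 2: CCGEGGEGG  (2 'E')
Step 3: CCEGGGEGGEGGGEGGEGG  (5 'E')
Step 4: CCGEGGEGGEGGGEGGEGGGEGGEGGEGGGEGGEGGGEGGEGG  (12 'E')
Step 5: CCEGGGEGGEGGGEGGEGGGEGGEGGEGGGEGGEGGGEGGEGGEGGGEGGEGGGEGGEGGGEGGEGGEGGGEGGEGGGEGGEGGEGGGEGGEGGGEGGEGG  (29 'E')
Step 6: CCGEGGEGGEGGGEGGEGGGEGGEGGEGGGEGGEGGGEGGEGGEGGGEGGEGGGEGGEGGGEGGEGGEGGGEGGEGGGEGGEGGEGGGEGGEGGGEGGEGGGEGGEGGEGGGEGGEGGGEGGEGGEGGGEGGEGGGEGGEGGEGGGEGGEGGGEGGEGGGEGGEGGEGGGEGGEGGGEGGEGGEGGGEGGEGGGEGGEGGGEGGEGGEGGGEGGEGGGEGGEGGEGGGEGGEGGGEGGEGG  (70 'E')
Step 7: CCEGGGEGGEGGGEGGEGGGEGGEGGEGGGEGGEGGGEGGEGGEGGGEGGEGGGEGGEGGGEGGEGGEGGGEGGEGGGEGGEGGEGGGEGGEGGGEGGEGGGEGGEGGEGGGEGGEGGGEGGEGGEGGGEGGEGGGEGGEGGEGGGEGGEGGGEGGEGGGEGGEGGEGGGEGGEGGGEGGEGGEGGGEGGEGGGEGGEGGGEGGEGGEGGGEGGEGGGEGGEGGEGGGEGGEGGGEGGEGGEGGGEGGEGGGEGGEGGGEGGEGGEGGGEGGEGGGEGGEGGEGGGEGGEGGGEGGEGGGEGGEGGEGGGEGGEGGGEGGEGGEGGGEGGEGGGEGGEGGGEGGEGGEGGGEGGEGGGEGGEGGEGGGEGGEGGGEGGEGGEGGGEGGEGGGEGGEGGGEGGEGGEGGGEGGEGGGEGGEGGEGGGEGGEGGGEGGEGGGEGGEGGEGGGEGGEGGGEGGEGGEGGGEGGEGGGEGGEGGEGGGEGGEGGGEGGEGGGEGGEGGEGGGEGGEGGGEGGEGGEGGGEGGEGGGEGGEGGGEGGEGGEGGGEGGEGGGEGGEGGEGGGEGGEGGGEGGEGG  (169 'E')

Answer: 169


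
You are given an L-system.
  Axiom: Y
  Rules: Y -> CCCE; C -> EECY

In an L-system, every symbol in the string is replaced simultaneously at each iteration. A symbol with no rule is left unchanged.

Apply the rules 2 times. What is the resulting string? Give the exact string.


Step 0: Y
Step 1: CCCE
Step 2: EECYEECYEECYE

Answer: EECYEECYEECYE


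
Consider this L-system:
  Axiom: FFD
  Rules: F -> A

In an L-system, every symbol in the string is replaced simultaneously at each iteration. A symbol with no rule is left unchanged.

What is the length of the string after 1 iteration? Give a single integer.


Step 0: length = 3
Step 1: length = 3

Answer: 3


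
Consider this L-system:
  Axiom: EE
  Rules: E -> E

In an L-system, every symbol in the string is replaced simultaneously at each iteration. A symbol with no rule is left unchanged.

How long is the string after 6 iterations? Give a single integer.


Answer: 2

Derivation:
Step 0: length = 2
Step 1: length = 2
Step 2: length = 2
Step 3: length = 2
Step 4: length = 2
Step 5: length = 2
Step 6: length = 2


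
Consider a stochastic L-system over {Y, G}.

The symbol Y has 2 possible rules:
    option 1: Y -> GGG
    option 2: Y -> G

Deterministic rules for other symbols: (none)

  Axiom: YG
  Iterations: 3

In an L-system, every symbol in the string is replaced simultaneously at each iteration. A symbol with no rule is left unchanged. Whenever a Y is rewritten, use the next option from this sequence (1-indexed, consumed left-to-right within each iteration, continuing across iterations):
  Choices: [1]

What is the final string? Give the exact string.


Step 0: YG
Step 1: GGGG  (used choices [1])
Step 2: GGGG  (used choices [])
Step 3: GGGG  (used choices [])

Answer: GGGG


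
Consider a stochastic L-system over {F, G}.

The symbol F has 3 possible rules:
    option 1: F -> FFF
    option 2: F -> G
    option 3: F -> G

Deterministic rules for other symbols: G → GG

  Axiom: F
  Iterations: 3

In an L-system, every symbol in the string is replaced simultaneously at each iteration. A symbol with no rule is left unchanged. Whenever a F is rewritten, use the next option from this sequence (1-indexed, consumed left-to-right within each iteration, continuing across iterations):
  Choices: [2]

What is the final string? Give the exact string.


Answer: GGGG

Derivation:
Step 0: F
Step 1: G  (used choices [2])
Step 2: GG  (used choices [])
Step 3: GGGG  (used choices [])


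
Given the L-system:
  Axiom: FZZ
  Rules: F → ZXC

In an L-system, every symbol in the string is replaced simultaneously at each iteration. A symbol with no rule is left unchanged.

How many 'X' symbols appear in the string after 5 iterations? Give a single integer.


Step 0: FZZ  (0 'X')
Step 1: ZXCZZ  (1 'X')
Step 2: ZXCZZ  (1 'X')
Step 3: ZXCZZ  (1 'X')
Step 4: ZXCZZ  (1 'X')
Step 5: ZXCZZ  (1 'X')

Answer: 1


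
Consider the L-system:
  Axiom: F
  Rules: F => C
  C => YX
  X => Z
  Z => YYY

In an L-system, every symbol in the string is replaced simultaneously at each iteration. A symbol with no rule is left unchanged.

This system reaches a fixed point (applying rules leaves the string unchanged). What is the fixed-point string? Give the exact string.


Step 0: F
Step 1: C
Step 2: YX
Step 3: YZ
Step 4: YYYY
Step 5: YYYY  (unchanged — fixed point at step 4)

Answer: YYYY


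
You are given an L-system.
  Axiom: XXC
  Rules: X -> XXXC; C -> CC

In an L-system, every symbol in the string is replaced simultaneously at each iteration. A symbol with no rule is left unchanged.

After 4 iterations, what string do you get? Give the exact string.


Answer: XXXCXXXCXXXCCCXXXCXXXCXXXCCCXXXCXXXCXXXCCCCCCCXXXCXXXCXXXCCCXXXCXXXCXXXCCCXXXCXXXCXXXCCCCCCCXXXCXXXCXXXCCCXXXCXXXCXXXCCCXXXCXXXCXXXCCCCCCCCCCCCCCCXXXCXXXCXXXCCCXXXCXXXCXXXCCCXXXCXXXCXXXCCCCCCCXXXCXXXCXXXCCCXXXCXXXCXXXCCCXXXCXXXCXXXCCCCCCCXXXCXXXCXXXCCCXXXCXXXCXXXCCCXXXCXXXCXXXCCCCCCCCCCCCCCCCCCCCCCCCCCCCCCC

Derivation:
Step 0: XXC
Step 1: XXXCXXXCCC
Step 2: XXXCXXXCXXXCCCXXXCXXXCXXXCCCCCCC
Step 3: XXXCXXXCXXXCCCXXXCXXXCXXXCCCXXXCXXXCXXXCCCCCCCXXXCXXXCXXXCCCXXXCXXXCXXXCCCXXXCXXXCXXXCCCCCCCCCCCCCCC
Step 4: XXXCXXXCXXXCCCXXXCXXXCXXXCCCXXXCXXXCXXXCCCCCCCXXXCXXXCXXXCCCXXXCXXXCXXXCCCXXXCXXXCXXXCCCCCCCXXXCXXXCXXXCCCXXXCXXXCXXXCCCXXXCXXXCXXXCCCCCCCCCCCCCCCXXXCXXXCXXXCCCXXXCXXXCXXXCCCXXXCXXXCXXXCCCCCCCXXXCXXXCXXXCCCXXXCXXXCXXXCCCXXXCXXXCXXXCCCCCCCXXXCXXXCXXXCCCXXXCXXXCXXXCCCXXXCXXXCXXXCCCCCCCCCCCCCCCCCCCCCCCCCCCCCCC


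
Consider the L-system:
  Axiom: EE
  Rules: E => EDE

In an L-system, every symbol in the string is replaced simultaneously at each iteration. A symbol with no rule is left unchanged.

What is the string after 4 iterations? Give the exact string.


Answer: EDEDEDEDEDEDEDEDEDEDEDEDEDEDEDEEDEDEDEDEDEDEDEDEDEDEDEDEDEDEDE

Derivation:
Step 0: EE
Step 1: EDEEDE
Step 2: EDEDEDEEDEDEDE
Step 3: EDEDEDEDEDEDEDEEDEDEDEDEDEDEDE
Step 4: EDEDEDEDEDEDEDEDEDEDEDEDEDEDEDEEDEDEDEDEDEDEDEDEDEDEDEDEDEDEDE


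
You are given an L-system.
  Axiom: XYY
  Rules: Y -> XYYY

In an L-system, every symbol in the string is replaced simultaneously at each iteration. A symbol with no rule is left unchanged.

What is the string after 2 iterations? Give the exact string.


Step 0: XYY
Step 1: XXYYYXYYY
Step 2: XXXYYYXYYYXYYYXXYYYXYYYXYYY

Answer: XXXYYYXYYYXYYYXXYYYXYYYXYYY


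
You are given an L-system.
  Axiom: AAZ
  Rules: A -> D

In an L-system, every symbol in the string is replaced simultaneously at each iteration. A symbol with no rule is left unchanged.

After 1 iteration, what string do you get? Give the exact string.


Step 0: AAZ
Step 1: DDZ

Answer: DDZ


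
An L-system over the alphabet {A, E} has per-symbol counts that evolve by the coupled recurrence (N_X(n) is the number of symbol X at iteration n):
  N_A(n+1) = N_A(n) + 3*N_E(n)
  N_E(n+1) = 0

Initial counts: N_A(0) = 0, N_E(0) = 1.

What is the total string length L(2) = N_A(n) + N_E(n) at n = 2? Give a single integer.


Step 0: N_A=0, N_E=1, L=1
Step 1: N_A=3, N_E=0, L=3
Step 2: N_A=3, N_E=0, L=3

Answer: 3


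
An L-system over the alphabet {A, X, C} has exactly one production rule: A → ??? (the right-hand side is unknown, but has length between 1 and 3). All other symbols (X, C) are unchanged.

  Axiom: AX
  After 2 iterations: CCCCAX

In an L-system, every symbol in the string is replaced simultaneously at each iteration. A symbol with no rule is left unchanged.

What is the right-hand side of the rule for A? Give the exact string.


Trying A → CCA:
  Step 0: AX
  Step 1: CCAX
  Step 2: CCCCAX
Matches the given result.

Answer: CCA


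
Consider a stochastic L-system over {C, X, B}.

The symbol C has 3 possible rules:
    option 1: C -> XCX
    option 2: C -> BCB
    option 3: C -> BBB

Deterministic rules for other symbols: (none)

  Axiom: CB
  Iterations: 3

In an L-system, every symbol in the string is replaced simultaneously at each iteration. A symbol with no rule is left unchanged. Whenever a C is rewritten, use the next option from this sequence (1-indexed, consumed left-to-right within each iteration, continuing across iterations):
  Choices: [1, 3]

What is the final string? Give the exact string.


Answer: XBBBXB

Derivation:
Step 0: CB
Step 1: XCXB  (used choices [1])
Step 2: XBBBXB  (used choices [3])
Step 3: XBBBXB  (used choices [])


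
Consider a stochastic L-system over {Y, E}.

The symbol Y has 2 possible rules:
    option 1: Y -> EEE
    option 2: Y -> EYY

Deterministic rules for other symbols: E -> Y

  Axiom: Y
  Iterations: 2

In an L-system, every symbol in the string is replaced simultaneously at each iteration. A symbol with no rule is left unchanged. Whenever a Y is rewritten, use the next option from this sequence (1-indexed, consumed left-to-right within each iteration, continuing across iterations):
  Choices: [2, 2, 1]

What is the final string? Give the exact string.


Answer: YEYYEEE

Derivation:
Step 0: Y
Step 1: EYY  (used choices [2])
Step 2: YEYYEEE  (used choices [2, 1])


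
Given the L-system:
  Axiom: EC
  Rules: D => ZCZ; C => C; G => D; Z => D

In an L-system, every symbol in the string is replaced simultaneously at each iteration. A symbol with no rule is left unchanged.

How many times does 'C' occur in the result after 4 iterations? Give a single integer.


Answer: 1

Derivation:
Step 0: EC  (1 'C')
Step 1: EC  (1 'C')
Step 2: EC  (1 'C')
Step 3: EC  (1 'C')
Step 4: EC  (1 'C')


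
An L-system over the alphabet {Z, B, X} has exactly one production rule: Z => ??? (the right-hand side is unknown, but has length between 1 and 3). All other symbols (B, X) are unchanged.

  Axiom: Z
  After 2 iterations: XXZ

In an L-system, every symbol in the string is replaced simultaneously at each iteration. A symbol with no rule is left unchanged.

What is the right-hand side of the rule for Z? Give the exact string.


Trying Z => XZ:
  Step 0: Z
  Step 1: XZ
  Step 2: XXZ
Matches the given result.

Answer: XZ


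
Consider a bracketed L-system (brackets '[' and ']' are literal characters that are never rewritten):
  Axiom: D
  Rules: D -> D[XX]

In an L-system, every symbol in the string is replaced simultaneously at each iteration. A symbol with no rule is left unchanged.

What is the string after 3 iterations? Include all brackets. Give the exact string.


Step 0: D
Step 1: D[XX]
Step 2: D[XX][XX]
Step 3: D[XX][XX][XX]

Answer: D[XX][XX][XX]


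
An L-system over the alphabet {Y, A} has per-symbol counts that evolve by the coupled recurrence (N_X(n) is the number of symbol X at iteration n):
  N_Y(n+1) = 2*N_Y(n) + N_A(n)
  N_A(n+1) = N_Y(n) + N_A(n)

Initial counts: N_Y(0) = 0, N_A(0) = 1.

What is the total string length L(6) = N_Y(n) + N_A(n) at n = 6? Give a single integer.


Step 0: N_Y=0, N_A=1, L=1
Step 1: N_Y=1, N_A=1, L=2
Step 2: N_Y=3, N_A=2, L=5
Step 3: N_Y=8, N_A=5, L=13
Step 4: N_Y=21, N_A=13, L=34
Step 5: N_Y=55, N_A=34, L=89
Step 6: N_Y=144, N_A=89, L=233

Answer: 233


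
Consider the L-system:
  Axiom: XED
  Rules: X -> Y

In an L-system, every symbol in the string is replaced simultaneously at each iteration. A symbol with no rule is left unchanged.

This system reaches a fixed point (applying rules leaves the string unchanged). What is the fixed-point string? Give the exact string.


Step 0: XED
Step 1: YED
Step 2: YED  (unchanged — fixed point at step 1)

Answer: YED


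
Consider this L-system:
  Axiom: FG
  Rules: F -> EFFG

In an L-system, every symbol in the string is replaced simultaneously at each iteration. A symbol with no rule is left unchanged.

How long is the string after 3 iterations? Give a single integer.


Answer: 23

Derivation:
Step 0: length = 2
Step 1: length = 5
Step 2: length = 11
Step 3: length = 23


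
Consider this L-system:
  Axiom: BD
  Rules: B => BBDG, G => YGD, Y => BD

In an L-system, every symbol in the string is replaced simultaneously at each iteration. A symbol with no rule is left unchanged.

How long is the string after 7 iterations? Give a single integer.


Answer: 966

Derivation:
Step 0: length = 2
Step 1: length = 5
Step 2: length = 13
Step 3: length = 32
Step 4: length = 76
Step 5: length = 178
Step 6: length = 415
Step 7: length = 966


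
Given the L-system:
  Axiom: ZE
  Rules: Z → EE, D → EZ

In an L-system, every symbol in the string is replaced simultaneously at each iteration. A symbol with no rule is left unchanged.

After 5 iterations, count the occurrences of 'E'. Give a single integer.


Answer: 3

Derivation:
Step 0: ZE  (1 'E')
Step 1: EEE  (3 'E')
Step 2: EEE  (3 'E')
Step 3: EEE  (3 'E')
Step 4: EEE  (3 'E')
Step 5: EEE  (3 'E')


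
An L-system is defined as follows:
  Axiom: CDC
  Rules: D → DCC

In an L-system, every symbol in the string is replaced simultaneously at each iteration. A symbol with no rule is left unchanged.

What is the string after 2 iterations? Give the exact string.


Answer: CDCCCCC

Derivation:
Step 0: CDC
Step 1: CDCCC
Step 2: CDCCCCC


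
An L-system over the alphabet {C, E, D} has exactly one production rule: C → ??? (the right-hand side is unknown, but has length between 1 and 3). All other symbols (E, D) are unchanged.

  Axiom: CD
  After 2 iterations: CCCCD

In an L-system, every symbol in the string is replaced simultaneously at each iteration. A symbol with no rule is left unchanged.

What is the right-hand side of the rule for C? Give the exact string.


Answer: CC

Derivation:
Trying C → CC:
  Step 0: CD
  Step 1: CCD
  Step 2: CCCCD
Matches the given result.


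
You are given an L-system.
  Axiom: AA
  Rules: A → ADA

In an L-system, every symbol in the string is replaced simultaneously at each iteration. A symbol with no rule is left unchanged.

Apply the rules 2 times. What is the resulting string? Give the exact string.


Step 0: AA
Step 1: ADAADA
Step 2: ADADADAADADADA

Answer: ADADADAADADADA


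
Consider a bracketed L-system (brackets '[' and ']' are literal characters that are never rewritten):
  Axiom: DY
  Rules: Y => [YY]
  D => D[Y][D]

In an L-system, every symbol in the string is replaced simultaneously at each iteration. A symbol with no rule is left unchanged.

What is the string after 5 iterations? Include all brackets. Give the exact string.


Step 0: DY
Step 1: D[Y][D][YY]
Step 2: D[Y][D][[YY]][D[Y][D]][[YY][YY]]
Step 3: D[Y][D][[YY]][D[Y][D]][[[YY][YY]]][D[Y][D][[YY]][D[Y][D]]][[[YY][YY]][[YY][YY]]]
Step 4: D[Y][D][[YY]][D[Y][D]][[[YY][YY]]][D[Y][D][[YY]][D[Y][D]]][[[[YY][YY]][[YY][YY]]]][D[Y][D][[YY]][D[Y][D]][[[YY][YY]]][D[Y][D][[YY]][D[Y][D]]]][[[[YY][YY]][[YY][YY]]][[[YY][YY]][[YY][YY]]]]
Step 5: D[Y][D][[YY]][D[Y][D]][[[YY][YY]]][D[Y][D][[YY]][D[Y][D]]][[[[YY][YY]][[YY][YY]]]][D[Y][D][[YY]][D[Y][D]][[[YY][YY]]][D[Y][D][[YY]][D[Y][D]]]][[[[[YY][YY]][[YY][YY]]][[[YY][YY]][[YY][YY]]]]][D[Y][D][[YY]][D[Y][D]][[[YY][YY]]][D[Y][D][[YY]][D[Y][D]]][[[[YY][YY]][[YY][YY]]]][D[Y][D][[YY]][D[Y][D]][[[YY][YY]]][D[Y][D][[YY]][D[Y][D]]]]][[[[[YY][YY]][[YY][YY]]][[[YY][YY]][[YY][YY]]]][[[[YY][YY]][[YY][YY]]][[[YY][YY]][[YY][YY]]]]]

Answer: D[Y][D][[YY]][D[Y][D]][[[YY][YY]]][D[Y][D][[YY]][D[Y][D]]][[[[YY][YY]][[YY][YY]]]][D[Y][D][[YY]][D[Y][D]][[[YY][YY]]][D[Y][D][[YY]][D[Y][D]]]][[[[[YY][YY]][[YY][YY]]][[[YY][YY]][[YY][YY]]]]][D[Y][D][[YY]][D[Y][D]][[[YY][YY]]][D[Y][D][[YY]][D[Y][D]]][[[[YY][YY]][[YY][YY]]]][D[Y][D][[YY]][D[Y][D]][[[YY][YY]]][D[Y][D][[YY]][D[Y][D]]]]][[[[[YY][YY]][[YY][YY]]][[[YY][YY]][[YY][YY]]]][[[[YY][YY]][[YY][YY]]][[[YY][YY]][[YY][YY]]]]]


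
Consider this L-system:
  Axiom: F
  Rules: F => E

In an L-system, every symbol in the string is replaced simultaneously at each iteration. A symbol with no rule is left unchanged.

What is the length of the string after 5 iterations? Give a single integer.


Step 0: length = 1
Step 1: length = 1
Step 2: length = 1
Step 3: length = 1
Step 4: length = 1
Step 5: length = 1

Answer: 1


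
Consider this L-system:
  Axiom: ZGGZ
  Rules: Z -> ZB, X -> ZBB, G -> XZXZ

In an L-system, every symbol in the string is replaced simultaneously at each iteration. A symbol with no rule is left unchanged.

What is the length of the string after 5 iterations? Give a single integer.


Answer: 56

Derivation:
Step 0: length = 4
Step 1: length = 12
Step 2: length = 26
Step 3: length = 36
Step 4: length = 46
Step 5: length = 56


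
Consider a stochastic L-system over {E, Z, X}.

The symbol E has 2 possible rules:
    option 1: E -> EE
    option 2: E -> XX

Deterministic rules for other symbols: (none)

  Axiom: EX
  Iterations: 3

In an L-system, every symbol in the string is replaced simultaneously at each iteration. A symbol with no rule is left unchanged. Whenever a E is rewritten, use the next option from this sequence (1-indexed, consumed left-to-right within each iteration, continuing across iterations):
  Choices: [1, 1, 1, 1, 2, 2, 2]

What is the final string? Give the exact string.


Answer: EEXXXXXXX

Derivation:
Step 0: EX
Step 1: EEX  (used choices [1])
Step 2: EEEEX  (used choices [1, 1])
Step 3: EEXXXXXXX  (used choices [1, 2, 2, 2])


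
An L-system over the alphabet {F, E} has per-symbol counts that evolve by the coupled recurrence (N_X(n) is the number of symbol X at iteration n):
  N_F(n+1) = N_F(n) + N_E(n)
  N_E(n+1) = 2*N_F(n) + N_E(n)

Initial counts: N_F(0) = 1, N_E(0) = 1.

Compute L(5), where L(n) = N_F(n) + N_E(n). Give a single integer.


Step 0: N_F=1, N_E=1, L=2
Step 1: N_F=2, N_E=3, L=5
Step 2: N_F=5, N_E=7, L=12
Step 3: N_F=12, N_E=17, L=29
Step 4: N_F=29, N_E=41, L=70
Step 5: N_F=70, N_E=99, L=169

Answer: 169


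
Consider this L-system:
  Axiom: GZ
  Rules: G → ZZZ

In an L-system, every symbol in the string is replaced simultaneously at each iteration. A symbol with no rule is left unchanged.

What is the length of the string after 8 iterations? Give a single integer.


Step 0: length = 2
Step 1: length = 4
Step 2: length = 4
Step 3: length = 4
Step 4: length = 4
Step 5: length = 4
Step 6: length = 4
Step 7: length = 4
Step 8: length = 4

Answer: 4


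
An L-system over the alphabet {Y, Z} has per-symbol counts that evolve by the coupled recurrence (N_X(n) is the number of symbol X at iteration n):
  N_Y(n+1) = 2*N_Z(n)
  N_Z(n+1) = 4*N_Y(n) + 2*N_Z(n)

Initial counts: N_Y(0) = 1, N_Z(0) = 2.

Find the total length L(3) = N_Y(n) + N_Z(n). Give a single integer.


Step 0: N_Y=1, N_Z=2, L=3
Step 1: N_Y=4, N_Z=8, L=12
Step 2: N_Y=16, N_Z=32, L=48
Step 3: N_Y=64, N_Z=128, L=192

Answer: 192


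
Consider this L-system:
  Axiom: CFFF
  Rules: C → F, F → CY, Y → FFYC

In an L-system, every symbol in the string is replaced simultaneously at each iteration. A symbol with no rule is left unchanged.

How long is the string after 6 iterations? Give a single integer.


Answer: 470

Derivation:
Step 0: length = 4
Step 1: length = 7
Step 2: length = 17
Step 3: length = 38
Step 4: length = 89
Step 5: length = 203
Step 6: length = 470


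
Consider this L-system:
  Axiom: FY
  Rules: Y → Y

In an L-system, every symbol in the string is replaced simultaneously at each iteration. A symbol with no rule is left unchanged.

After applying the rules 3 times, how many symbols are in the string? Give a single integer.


Answer: 2

Derivation:
Step 0: length = 2
Step 1: length = 2
Step 2: length = 2
Step 3: length = 2


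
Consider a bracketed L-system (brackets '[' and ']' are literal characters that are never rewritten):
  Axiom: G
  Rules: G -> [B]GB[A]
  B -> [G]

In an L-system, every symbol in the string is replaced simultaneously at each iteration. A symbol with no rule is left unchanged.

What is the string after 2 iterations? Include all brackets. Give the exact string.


Step 0: G
Step 1: [B]GB[A]
Step 2: [[G]][B]GB[A][G][A]

Answer: [[G]][B]GB[A][G][A]


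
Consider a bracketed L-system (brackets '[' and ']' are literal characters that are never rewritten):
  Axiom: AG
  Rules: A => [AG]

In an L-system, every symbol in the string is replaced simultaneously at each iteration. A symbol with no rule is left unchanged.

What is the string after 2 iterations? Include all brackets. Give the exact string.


Answer: [[AG]G]G

Derivation:
Step 0: AG
Step 1: [AG]G
Step 2: [[AG]G]G


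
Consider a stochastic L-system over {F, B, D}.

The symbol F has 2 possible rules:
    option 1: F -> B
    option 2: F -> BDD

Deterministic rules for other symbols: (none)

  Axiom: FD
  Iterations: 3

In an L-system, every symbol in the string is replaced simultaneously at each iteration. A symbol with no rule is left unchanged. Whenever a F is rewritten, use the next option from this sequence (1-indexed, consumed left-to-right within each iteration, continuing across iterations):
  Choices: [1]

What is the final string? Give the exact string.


Step 0: FD
Step 1: BD  (used choices [1])
Step 2: BD  (used choices [])
Step 3: BD  (used choices [])

Answer: BD


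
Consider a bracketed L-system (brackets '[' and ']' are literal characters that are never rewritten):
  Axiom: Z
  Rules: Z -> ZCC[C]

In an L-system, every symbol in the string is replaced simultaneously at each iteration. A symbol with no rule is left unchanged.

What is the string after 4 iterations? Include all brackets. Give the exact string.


Answer: ZCC[C]CC[C]CC[C]CC[C]

Derivation:
Step 0: Z
Step 1: ZCC[C]
Step 2: ZCC[C]CC[C]
Step 3: ZCC[C]CC[C]CC[C]
Step 4: ZCC[C]CC[C]CC[C]CC[C]


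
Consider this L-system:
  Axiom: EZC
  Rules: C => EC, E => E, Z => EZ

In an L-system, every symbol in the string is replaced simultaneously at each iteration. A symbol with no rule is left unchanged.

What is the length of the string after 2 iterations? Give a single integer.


Answer: 7

Derivation:
Step 0: length = 3
Step 1: length = 5
Step 2: length = 7


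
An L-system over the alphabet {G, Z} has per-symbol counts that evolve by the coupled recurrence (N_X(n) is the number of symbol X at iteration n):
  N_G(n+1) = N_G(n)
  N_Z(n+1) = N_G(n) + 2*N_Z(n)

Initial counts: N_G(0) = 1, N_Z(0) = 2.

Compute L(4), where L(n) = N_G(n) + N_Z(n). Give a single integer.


Step 0: N_G=1, N_Z=2, L=3
Step 1: N_G=1, N_Z=5, L=6
Step 2: N_G=1, N_Z=11, L=12
Step 3: N_G=1, N_Z=23, L=24
Step 4: N_G=1, N_Z=47, L=48

Answer: 48


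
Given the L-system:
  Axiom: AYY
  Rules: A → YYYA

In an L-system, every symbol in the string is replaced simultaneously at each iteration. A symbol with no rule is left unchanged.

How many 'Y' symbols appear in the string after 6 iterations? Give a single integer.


Step 0: AYY  (2 'Y')
Step 1: YYYAYY  (5 'Y')
Step 2: YYYYYYAYY  (8 'Y')
Step 3: YYYYYYYYYAYY  (11 'Y')
Step 4: YYYYYYYYYYYYAYY  (14 'Y')
Step 5: YYYYYYYYYYYYYYYAYY  (17 'Y')
Step 6: YYYYYYYYYYYYYYYYYYAYY  (20 'Y')

Answer: 20


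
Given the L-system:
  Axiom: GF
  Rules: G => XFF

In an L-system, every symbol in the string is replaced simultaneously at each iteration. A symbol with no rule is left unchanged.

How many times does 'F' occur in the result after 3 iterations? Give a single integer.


Step 0: GF  (1 'F')
Step 1: XFFF  (3 'F')
Step 2: XFFF  (3 'F')
Step 3: XFFF  (3 'F')

Answer: 3


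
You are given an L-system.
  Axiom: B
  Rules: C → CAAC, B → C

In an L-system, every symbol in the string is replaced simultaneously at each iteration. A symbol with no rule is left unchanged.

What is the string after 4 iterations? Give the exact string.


Answer: CAACAACAACAACAACAACAAC

Derivation:
Step 0: B
Step 1: C
Step 2: CAAC
Step 3: CAACAACAAC
Step 4: CAACAACAACAACAACAACAAC


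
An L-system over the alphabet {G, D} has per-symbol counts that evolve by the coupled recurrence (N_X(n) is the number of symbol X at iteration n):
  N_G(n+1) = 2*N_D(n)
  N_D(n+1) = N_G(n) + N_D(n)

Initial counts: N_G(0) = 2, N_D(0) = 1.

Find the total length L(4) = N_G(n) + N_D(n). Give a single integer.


Answer: 43

Derivation:
Step 0: N_G=2, N_D=1, L=3
Step 1: N_G=2, N_D=3, L=5
Step 2: N_G=6, N_D=5, L=11
Step 3: N_G=10, N_D=11, L=21
Step 4: N_G=22, N_D=21, L=43


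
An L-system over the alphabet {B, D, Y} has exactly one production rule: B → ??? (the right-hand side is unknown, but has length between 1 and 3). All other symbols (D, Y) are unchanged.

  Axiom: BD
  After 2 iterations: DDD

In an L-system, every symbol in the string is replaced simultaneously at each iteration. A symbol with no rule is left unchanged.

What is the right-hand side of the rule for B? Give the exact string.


Answer: DD

Derivation:
Trying B → DD:
  Step 0: BD
  Step 1: DDD
  Step 2: DDD
Matches the given result.


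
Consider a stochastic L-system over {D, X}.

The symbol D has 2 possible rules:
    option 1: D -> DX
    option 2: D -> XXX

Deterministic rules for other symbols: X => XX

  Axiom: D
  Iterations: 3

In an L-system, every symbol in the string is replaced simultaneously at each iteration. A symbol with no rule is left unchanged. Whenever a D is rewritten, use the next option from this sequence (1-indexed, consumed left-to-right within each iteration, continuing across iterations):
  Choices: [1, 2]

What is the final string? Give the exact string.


Step 0: D
Step 1: DX  (used choices [1])
Step 2: XXXXX  (used choices [2])
Step 3: XXXXXXXXXX  (used choices [])

Answer: XXXXXXXXXX


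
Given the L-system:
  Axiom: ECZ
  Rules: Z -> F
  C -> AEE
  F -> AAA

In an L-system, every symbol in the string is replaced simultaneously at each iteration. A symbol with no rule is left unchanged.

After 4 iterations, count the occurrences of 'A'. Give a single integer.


Step 0: ECZ  (0 'A')
Step 1: EAEEF  (1 'A')
Step 2: EAEEAAA  (4 'A')
Step 3: EAEEAAA  (4 'A')
Step 4: EAEEAAA  (4 'A')

Answer: 4


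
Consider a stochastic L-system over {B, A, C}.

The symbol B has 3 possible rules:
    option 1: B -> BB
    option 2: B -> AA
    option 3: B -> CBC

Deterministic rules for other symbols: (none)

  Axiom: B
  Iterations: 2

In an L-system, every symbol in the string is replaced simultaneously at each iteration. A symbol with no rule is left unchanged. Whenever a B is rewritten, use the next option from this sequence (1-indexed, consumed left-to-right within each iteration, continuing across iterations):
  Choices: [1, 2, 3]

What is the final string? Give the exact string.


Step 0: B
Step 1: BB  (used choices [1])
Step 2: AACBC  (used choices [2, 3])

Answer: AACBC


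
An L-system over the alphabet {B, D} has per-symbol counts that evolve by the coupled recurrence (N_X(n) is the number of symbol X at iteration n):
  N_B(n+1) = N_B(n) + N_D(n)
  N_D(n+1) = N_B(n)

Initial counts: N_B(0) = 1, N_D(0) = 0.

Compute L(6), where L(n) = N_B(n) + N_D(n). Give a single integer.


Step 0: N_B=1, N_D=0, L=1
Step 1: N_B=1, N_D=1, L=2
Step 2: N_B=2, N_D=1, L=3
Step 3: N_B=3, N_D=2, L=5
Step 4: N_B=5, N_D=3, L=8
Step 5: N_B=8, N_D=5, L=13
Step 6: N_B=13, N_D=8, L=21

Answer: 21


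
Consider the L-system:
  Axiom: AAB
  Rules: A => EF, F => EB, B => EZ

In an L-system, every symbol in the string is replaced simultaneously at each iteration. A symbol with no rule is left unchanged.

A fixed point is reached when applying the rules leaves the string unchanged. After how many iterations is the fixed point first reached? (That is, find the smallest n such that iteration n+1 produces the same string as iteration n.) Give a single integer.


Answer: 3

Derivation:
Step 0: AAB
Step 1: EFEFEZ
Step 2: EEBEEBEZ
Step 3: EEEZEEEZEZ
Step 4: EEEZEEEZEZ  (unchanged — fixed point at step 3)


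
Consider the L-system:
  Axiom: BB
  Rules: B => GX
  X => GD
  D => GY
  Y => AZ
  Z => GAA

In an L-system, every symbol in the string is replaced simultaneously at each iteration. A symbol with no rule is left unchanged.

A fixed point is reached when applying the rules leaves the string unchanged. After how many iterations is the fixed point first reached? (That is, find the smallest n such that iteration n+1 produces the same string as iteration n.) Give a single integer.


Step 0: BB
Step 1: GXGX
Step 2: GGDGGD
Step 3: GGGYGGGY
Step 4: GGGAZGGGAZ
Step 5: GGGAGAAGGGAGAA
Step 6: GGGAGAAGGGAGAA  (unchanged — fixed point at step 5)

Answer: 5


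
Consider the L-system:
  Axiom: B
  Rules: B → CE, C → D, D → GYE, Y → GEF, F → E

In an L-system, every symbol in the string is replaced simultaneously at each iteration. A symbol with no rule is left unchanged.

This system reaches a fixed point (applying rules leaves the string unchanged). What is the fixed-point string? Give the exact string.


Answer: GGEEEE

Derivation:
Step 0: B
Step 1: CE
Step 2: DE
Step 3: GYEE
Step 4: GGEFEE
Step 5: GGEEEE
Step 6: GGEEEE  (unchanged — fixed point at step 5)


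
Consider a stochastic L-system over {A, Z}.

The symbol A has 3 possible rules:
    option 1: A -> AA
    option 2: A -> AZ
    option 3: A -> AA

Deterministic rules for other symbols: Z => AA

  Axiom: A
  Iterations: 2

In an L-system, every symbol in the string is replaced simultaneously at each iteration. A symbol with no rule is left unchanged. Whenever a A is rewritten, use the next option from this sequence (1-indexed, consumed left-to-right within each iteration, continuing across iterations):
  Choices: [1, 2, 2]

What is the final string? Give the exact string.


Step 0: A
Step 1: AA  (used choices [1])
Step 2: AZAZ  (used choices [2, 2])

Answer: AZAZ


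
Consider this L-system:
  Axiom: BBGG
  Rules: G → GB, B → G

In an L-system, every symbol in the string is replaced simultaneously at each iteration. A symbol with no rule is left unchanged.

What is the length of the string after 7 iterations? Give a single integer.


Answer: 110

Derivation:
Step 0: length = 4
Step 1: length = 6
Step 2: length = 10
Step 3: length = 16
Step 4: length = 26
Step 5: length = 42
Step 6: length = 68
Step 7: length = 110
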